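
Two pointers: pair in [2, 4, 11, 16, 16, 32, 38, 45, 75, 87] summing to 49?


lo=0(2)+hi=9(87)=89
lo=0(2)+hi=8(75)=77
lo=0(2)+hi=7(45)=47
lo=1(4)+hi=7(45)=49

Yes: 4+45=49


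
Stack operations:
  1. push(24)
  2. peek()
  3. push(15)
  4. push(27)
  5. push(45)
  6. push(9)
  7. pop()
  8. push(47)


push(24) -> [24]
peek()->24
push(15) -> [24, 15]
push(27) -> [24, 15, 27]
push(45) -> [24, 15, 27, 45]
push(9) -> [24, 15, 27, 45, 9]
pop()->9, [24, 15, 27, 45]
push(47) -> [24, 15, 27, 45, 47]

Final stack: [24, 15, 27, 45, 47]


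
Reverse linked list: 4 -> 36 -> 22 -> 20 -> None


Step 1: curr=4, set curr.next=prev(None) | reversed so far: 4
Step 2: curr=36, set curr.next=prev(4) | reversed so far: 36 -> 4
Step 3: curr=22, set curr.next=prev(36) | reversed so far: 22 -> 36 -> 4
Step 4: curr=20, set curr.next=prev(22) | reversed so far: 20 -> 22 -> 36 -> 4

20 -> 22 -> 36 -> 4 -> None


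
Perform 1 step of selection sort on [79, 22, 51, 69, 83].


Initial: [79, 22, 51, 69, 83]
Step 1: min=22 at 1
  Swap: [22, 79, 51, 69, 83]

After 1 step: [22, 79, 51, 69, 83]


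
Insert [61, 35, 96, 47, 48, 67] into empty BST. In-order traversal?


Insert 61: root
Insert 35: L from 61
Insert 96: R from 61
Insert 47: L from 61 -> R from 35
Insert 48: L from 61 -> R from 35 -> R from 47
Insert 67: R from 61 -> L from 96

In-order: [35, 47, 48, 61, 67, 96]


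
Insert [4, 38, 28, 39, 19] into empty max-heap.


Insert 4: [4]
Insert 38: [38, 4]
Insert 28: [38, 4, 28]
Insert 39: [39, 38, 28, 4]
Insert 19: [39, 38, 28, 4, 19]

Final heap: [39, 38, 28, 4, 19]


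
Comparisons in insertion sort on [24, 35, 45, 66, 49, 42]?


Algorithm: insertion sort
Input: [24, 35, 45, 66, 49, 42]
Sorted: [24, 35, 42, 45, 49, 66]

9


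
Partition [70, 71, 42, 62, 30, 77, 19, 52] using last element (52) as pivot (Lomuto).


Pivot: 52
  42 <= 52: swap -> [42, 71, 70, 62, 30, 77, 19, 52]
  30 <= 52: swap -> [42, 30, 70, 62, 71, 77, 19, 52]
  19 <= 52: swap -> [42, 30, 19, 62, 71, 77, 70, 52]
Place pivot at 3: [42, 30, 19, 52, 71, 77, 70, 62]

Partitioned: [42, 30, 19, 52, 71, 77, 70, 62]


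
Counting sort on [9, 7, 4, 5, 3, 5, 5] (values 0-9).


Input: [9, 7, 4, 5, 3, 5, 5]
Counts: [0, 0, 0, 1, 1, 3, 0, 1, 0, 1]

Sorted: [3, 4, 5, 5, 5, 7, 9]


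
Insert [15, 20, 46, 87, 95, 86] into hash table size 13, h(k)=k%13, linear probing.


Insert 15: h=2 -> slot 2
Insert 20: h=7 -> slot 7
Insert 46: h=7, 1 probes -> slot 8
Insert 87: h=9 -> slot 9
Insert 95: h=4 -> slot 4
Insert 86: h=8, 2 probes -> slot 10

Table: [None, None, 15, None, 95, None, None, 20, 46, 87, 86, None, None]


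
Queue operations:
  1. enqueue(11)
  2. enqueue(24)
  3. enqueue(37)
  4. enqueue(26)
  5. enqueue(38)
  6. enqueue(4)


enqueue(11) -> [11]
enqueue(24) -> [11, 24]
enqueue(37) -> [11, 24, 37]
enqueue(26) -> [11, 24, 37, 26]
enqueue(38) -> [11, 24, 37, 26, 38]
enqueue(4) -> [11, 24, 37, 26, 38, 4]

Final queue: [11, 24, 37, 26, 38, 4]


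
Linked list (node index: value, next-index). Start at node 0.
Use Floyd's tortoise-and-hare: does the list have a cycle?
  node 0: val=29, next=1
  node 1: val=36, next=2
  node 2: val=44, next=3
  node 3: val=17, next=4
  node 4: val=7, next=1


Floyd's tortoise (slow, +1) and hare (fast, +2):
  init: slow=0, fast=0
  step 1: slow=1, fast=2
  step 2: slow=2, fast=4
  step 3: slow=3, fast=2
  step 4: slow=4, fast=4
  slow == fast at node 4: cycle detected

Cycle: yes


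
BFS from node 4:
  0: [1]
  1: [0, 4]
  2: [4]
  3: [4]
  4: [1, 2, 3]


Visit 4, enqueue [1, 2, 3]
Visit 1, enqueue [0]
Visit 2, enqueue []
Visit 3, enqueue []
Visit 0, enqueue []

BFS order: [4, 1, 2, 3, 0]


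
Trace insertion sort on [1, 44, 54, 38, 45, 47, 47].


Initial: [1, 44, 54, 38, 45, 47, 47]
Insert 44: [1, 44, 54, 38, 45, 47, 47]
Insert 54: [1, 44, 54, 38, 45, 47, 47]
Insert 38: [1, 38, 44, 54, 45, 47, 47]
Insert 45: [1, 38, 44, 45, 54, 47, 47]
Insert 47: [1, 38, 44, 45, 47, 54, 47]
Insert 47: [1, 38, 44, 45, 47, 47, 54]

Sorted: [1, 38, 44, 45, 47, 47, 54]


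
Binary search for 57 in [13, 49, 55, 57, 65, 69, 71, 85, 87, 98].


Step 1: lo=0, hi=9, mid=4, val=65
Step 2: lo=0, hi=3, mid=1, val=49
Step 3: lo=2, hi=3, mid=2, val=55
Step 4: lo=3, hi=3, mid=3, val=57

Found at index 3


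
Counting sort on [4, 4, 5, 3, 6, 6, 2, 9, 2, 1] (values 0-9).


Input: [4, 4, 5, 3, 6, 6, 2, 9, 2, 1]
Counts: [0, 1, 2, 1, 2, 1, 2, 0, 0, 1]

Sorted: [1, 2, 2, 3, 4, 4, 5, 6, 6, 9]


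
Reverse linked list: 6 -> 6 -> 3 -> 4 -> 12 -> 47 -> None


Step 1: curr=6, set curr.next=prev(None) | reversed so far: 6
Step 2: curr=6, set curr.next=prev(6) | reversed so far: 6 -> 6
Step 3: curr=3, set curr.next=prev(6) | reversed so far: 3 -> 6 -> 6
Step 4: curr=4, set curr.next=prev(3) | reversed so far: 4 -> 3 -> 6 -> 6
Step 5: curr=12, set curr.next=prev(4) | reversed so far: 12 -> 4 -> 3 -> 6 -> 6
Step 6: curr=47, set curr.next=prev(12) | reversed so far: 47 -> 12 -> 4 -> 3 -> 6 -> 6

47 -> 12 -> 4 -> 3 -> 6 -> 6 -> None


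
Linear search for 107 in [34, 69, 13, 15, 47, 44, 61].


i=0: 34!=107
i=1: 69!=107
i=2: 13!=107
i=3: 15!=107
i=4: 47!=107
i=5: 44!=107
i=6: 61!=107

Not found, 7 comps


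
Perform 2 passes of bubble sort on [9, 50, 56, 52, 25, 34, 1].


Initial: [9, 50, 56, 52, 25, 34, 1]
Pass 1: [9, 50, 52, 25, 34, 1, 56] (4 swaps)
Pass 2: [9, 50, 25, 34, 1, 52, 56] (3 swaps)

After 2 passes: [9, 50, 25, 34, 1, 52, 56]


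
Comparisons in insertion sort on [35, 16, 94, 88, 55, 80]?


Algorithm: insertion sort
Input: [35, 16, 94, 88, 55, 80]
Sorted: [16, 35, 55, 80, 88, 94]

10


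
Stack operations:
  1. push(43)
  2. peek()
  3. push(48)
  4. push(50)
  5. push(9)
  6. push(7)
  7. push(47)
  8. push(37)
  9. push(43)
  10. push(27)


push(43) -> [43]
peek()->43
push(48) -> [43, 48]
push(50) -> [43, 48, 50]
push(9) -> [43, 48, 50, 9]
push(7) -> [43, 48, 50, 9, 7]
push(47) -> [43, 48, 50, 9, 7, 47]
push(37) -> [43, 48, 50, 9, 7, 47, 37]
push(43) -> [43, 48, 50, 9, 7, 47, 37, 43]
push(27) -> [43, 48, 50, 9, 7, 47, 37, 43, 27]

Final stack: [43, 48, 50, 9, 7, 47, 37, 43, 27]


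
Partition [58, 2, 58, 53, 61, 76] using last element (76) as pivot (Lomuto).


Pivot: 76
  58 <= 76: advance i (no swap)
  2 <= 76: advance i (no swap)
  58 <= 76: advance i (no swap)
  53 <= 76: advance i (no swap)
  61 <= 76: advance i (no swap)
Place pivot at 5: [58, 2, 58, 53, 61, 76]

Partitioned: [58, 2, 58, 53, 61, 76]


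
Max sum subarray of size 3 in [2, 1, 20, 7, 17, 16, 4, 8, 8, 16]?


[0:3]: 23
[1:4]: 28
[2:5]: 44
[3:6]: 40
[4:7]: 37
[5:8]: 28
[6:9]: 20
[7:10]: 32

Max: 44 at [2:5]


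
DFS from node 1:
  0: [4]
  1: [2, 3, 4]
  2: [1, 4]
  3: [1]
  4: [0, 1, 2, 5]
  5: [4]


Visit 1, push [4, 3, 2]
Visit 2, push [4]
Visit 4, push [5, 0]
Visit 0, push []
Visit 5, push []
Visit 3, push []

DFS order: [1, 2, 4, 0, 5, 3]


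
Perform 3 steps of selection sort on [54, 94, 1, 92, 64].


Initial: [54, 94, 1, 92, 64]
Step 1: min=1 at 2
  Swap: [1, 94, 54, 92, 64]
Step 2: min=54 at 2
  Swap: [1, 54, 94, 92, 64]
Step 3: min=64 at 4
  Swap: [1, 54, 64, 92, 94]

After 3 steps: [1, 54, 64, 92, 94]


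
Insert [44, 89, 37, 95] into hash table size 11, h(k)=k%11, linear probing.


Insert 44: h=0 -> slot 0
Insert 89: h=1 -> slot 1
Insert 37: h=4 -> slot 4
Insert 95: h=7 -> slot 7

Table: [44, 89, None, None, 37, None, None, 95, None, None, None]


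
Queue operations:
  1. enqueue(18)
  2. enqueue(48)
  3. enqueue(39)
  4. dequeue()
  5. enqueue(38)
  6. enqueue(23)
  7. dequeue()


enqueue(18) -> [18]
enqueue(48) -> [18, 48]
enqueue(39) -> [18, 48, 39]
dequeue()->18, [48, 39]
enqueue(38) -> [48, 39, 38]
enqueue(23) -> [48, 39, 38, 23]
dequeue()->48, [39, 38, 23]

Final queue: [39, 38, 23]


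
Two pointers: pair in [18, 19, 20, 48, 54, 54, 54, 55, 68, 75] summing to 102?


lo=0(18)+hi=9(75)=93
lo=1(19)+hi=9(75)=94
lo=2(20)+hi=9(75)=95
lo=3(48)+hi=9(75)=123
lo=3(48)+hi=8(68)=116
lo=3(48)+hi=7(55)=103
lo=3(48)+hi=6(54)=102

Yes: 48+54=102


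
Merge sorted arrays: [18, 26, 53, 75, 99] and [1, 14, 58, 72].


Take 1 from B
Take 14 from B
Take 18 from A
Take 26 from A
Take 53 from A
Take 58 from B
Take 72 from B

Merged: [1, 14, 18, 26, 53, 58, 72, 75, 99]


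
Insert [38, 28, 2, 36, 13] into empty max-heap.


Insert 38: [38]
Insert 28: [38, 28]
Insert 2: [38, 28, 2]
Insert 36: [38, 36, 2, 28]
Insert 13: [38, 36, 2, 28, 13]

Final heap: [38, 36, 2, 28, 13]


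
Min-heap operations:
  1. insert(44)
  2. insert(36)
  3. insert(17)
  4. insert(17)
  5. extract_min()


insert(44) -> [44]
insert(36) -> [36, 44]
insert(17) -> [17, 44, 36]
insert(17) -> [17, 17, 36, 44]
extract_min()->17, [17, 44, 36]

Final heap: [17, 44, 36]


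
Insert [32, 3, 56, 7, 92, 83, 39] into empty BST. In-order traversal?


Insert 32: root
Insert 3: L from 32
Insert 56: R from 32
Insert 7: L from 32 -> R from 3
Insert 92: R from 32 -> R from 56
Insert 83: R from 32 -> R from 56 -> L from 92
Insert 39: R from 32 -> L from 56

In-order: [3, 7, 32, 39, 56, 83, 92]


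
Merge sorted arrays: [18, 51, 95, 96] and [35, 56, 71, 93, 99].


Take 18 from A
Take 35 from B
Take 51 from A
Take 56 from B
Take 71 from B
Take 93 from B
Take 95 from A
Take 96 from A

Merged: [18, 35, 51, 56, 71, 93, 95, 96, 99]


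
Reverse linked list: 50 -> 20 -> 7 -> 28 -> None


Step 1: curr=50, set curr.next=prev(None) | reversed so far: 50
Step 2: curr=20, set curr.next=prev(50) | reversed so far: 20 -> 50
Step 3: curr=7, set curr.next=prev(20) | reversed so far: 7 -> 20 -> 50
Step 4: curr=28, set curr.next=prev(7) | reversed so far: 28 -> 7 -> 20 -> 50

28 -> 7 -> 20 -> 50 -> None


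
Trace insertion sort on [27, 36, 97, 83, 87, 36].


Initial: [27, 36, 97, 83, 87, 36]
Insert 36: [27, 36, 97, 83, 87, 36]
Insert 97: [27, 36, 97, 83, 87, 36]
Insert 83: [27, 36, 83, 97, 87, 36]
Insert 87: [27, 36, 83, 87, 97, 36]
Insert 36: [27, 36, 36, 83, 87, 97]

Sorted: [27, 36, 36, 83, 87, 97]


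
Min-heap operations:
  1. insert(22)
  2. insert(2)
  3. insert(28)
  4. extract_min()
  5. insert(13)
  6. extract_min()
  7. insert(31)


insert(22) -> [22]
insert(2) -> [2, 22]
insert(28) -> [2, 22, 28]
extract_min()->2, [22, 28]
insert(13) -> [13, 28, 22]
extract_min()->13, [22, 28]
insert(31) -> [22, 28, 31]

Final heap: [22, 28, 31]


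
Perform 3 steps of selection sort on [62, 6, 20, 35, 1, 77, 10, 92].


Initial: [62, 6, 20, 35, 1, 77, 10, 92]
Step 1: min=1 at 4
  Swap: [1, 6, 20, 35, 62, 77, 10, 92]
Step 2: min=6 at 1
  Swap: [1, 6, 20, 35, 62, 77, 10, 92]
Step 3: min=10 at 6
  Swap: [1, 6, 10, 35, 62, 77, 20, 92]

After 3 steps: [1, 6, 10, 35, 62, 77, 20, 92]


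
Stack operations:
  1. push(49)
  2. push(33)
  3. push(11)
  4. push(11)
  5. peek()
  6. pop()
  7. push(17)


push(49) -> [49]
push(33) -> [49, 33]
push(11) -> [49, 33, 11]
push(11) -> [49, 33, 11, 11]
peek()->11
pop()->11, [49, 33, 11]
push(17) -> [49, 33, 11, 17]

Final stack: [49, 33, 11, 17]


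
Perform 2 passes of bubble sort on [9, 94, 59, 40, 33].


Initial: [9, 94, 59, 40, 33]
Pass 1: [9, 59, 40, 33, 94] (3 swaps)
Pass 2: [9, 40, 33, 59, 94] (2 swaps)

After 2 passes: [9, 40, 33, 59, 94]


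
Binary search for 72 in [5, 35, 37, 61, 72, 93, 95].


Step 1: lo=0, hi=6, mid=3, val=61
Step 2: lo=4, hi=6, mid=5, val=93
Step 3: lo=4, hi=4, mid=4, val=72

Found at index 4


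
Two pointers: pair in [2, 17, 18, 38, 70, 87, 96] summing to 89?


lo=0(2)+hi=6(96)=98
lo=0(2)+hi=5(87)=89

Yes: 2+87=89


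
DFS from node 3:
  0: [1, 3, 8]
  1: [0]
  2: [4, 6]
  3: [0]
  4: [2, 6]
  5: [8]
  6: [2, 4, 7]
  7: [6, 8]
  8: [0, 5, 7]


Visit 3, push [0]
Visit 0, push [8, 1]
Visit 1, push []
Visit 8, push [7, 5]
Visit 5, push []
Visit 7, push [6]
Visit 6, push [4, 2]
Visit 2, push [4]
Visit 4, push []

DFS order: [3, 0, 1, 8, 5, 7, 6, 2, 4]


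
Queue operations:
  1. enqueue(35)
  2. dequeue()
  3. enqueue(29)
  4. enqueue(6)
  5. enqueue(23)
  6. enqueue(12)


enqueue(35) -> [35]
dequeue()->35, []
enqueue(29) -> [29]
enqueue(6) -> [29, 6]
enqueue(23) -> [29, 6, 23]
enqueue(12) -> [29, 6, 23, 12]

Final queue: [29, 6, 23, 12]


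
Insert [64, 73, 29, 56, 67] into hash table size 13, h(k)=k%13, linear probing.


Insert 64: h=12 -> slot 12
Insert 73: h=8 -> slot 8
Insert 29: h=3 -> slot 3
Insert 56: h=4 -> slot 4
Insert 67: h=2 -> slot 2

Table: [None, None, 67, 29, 56, None, None, None, 73, None, None, None, 64]


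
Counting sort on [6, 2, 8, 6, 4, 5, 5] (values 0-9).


Input: [6, 2, 8, 6, 4, 5, 5]
Counts: [0, 0, 1, 0, 1, 2, 2, 0, 1, 0]

Sorted: [2, 4, 5, 5, 6, 6, 8]


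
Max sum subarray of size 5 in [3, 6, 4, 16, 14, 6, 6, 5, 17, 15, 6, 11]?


[0:5]: 43
[1:6]: 46
[2:7]: 46
[3:8]: 47
[4:9]: 48
[5:10]: 49
[6:11]: 49
[7:12]: 54

Max: 54 at [7:12]


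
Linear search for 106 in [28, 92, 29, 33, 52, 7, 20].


i=0: 28!=106
i=1: 92!=106
i=2: 29!=106
i=3: 33!=106
i=4: 52!=106
i=5: 7!=106
i=6: 20!=106

Not found, 7 comps


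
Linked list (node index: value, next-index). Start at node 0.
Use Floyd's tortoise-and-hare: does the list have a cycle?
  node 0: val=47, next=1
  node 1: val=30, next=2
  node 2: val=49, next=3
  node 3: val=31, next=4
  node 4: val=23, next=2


Floyd's tortoise (slow, +1) and hare (fast, +2):
  init: slow=0, fast=0
  step 1: slow=1, fast=2
  step 2: slow=2, fast=4
  step 3: slow=3, fast=3
  slow == fast at node 3: cycle detected

Cycle: yes


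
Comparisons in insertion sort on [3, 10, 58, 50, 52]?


Algorithm: insertion sort
Input: [3, 10, 58, 50, 52]
Sorted: [3, 10, 50, 52, 58]

6


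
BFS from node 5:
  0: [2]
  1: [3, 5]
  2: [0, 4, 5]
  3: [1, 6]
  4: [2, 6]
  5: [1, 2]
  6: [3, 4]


Visit 5, enqueue [1, 2]
Visit 1, enqueue [3]
Visit 2, enqueue [0, 4]
Visit 3, enqueue [6]
Visit 0, enqueue []
Visit 4, enqueue []
Visit 6, enqueue []

BFS order: [5, 1, 2, 3, 0, 4, 6]


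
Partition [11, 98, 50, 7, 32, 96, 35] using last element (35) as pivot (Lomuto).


Pivot: 35
  11 <= 35: advance i (no swap)
  7 <= 35: swap -> [11, 7, 50, 98, 32, 96, 35]
  32 <= 35: swap -> [11, 7, 32, 98, 50, 96, 35]
Place pivot at 3: [11, 7, 32, 35, 50, 96, 98]

Partitioned: [11, 7, 32, 35, 50, 96, 98]


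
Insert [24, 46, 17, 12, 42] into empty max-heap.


Insert 24: [24]
Insert 46: [46, 24]
Insert 17: [46, 24, 17]
Insert 12: [46, 24, 17, 12]
Insert 42: [46, 42, 17, 12, 24]

Final heap: [46, 42, 17, 12, 24]


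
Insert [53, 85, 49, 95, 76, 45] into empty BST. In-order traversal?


Insert 53: root
Insert 85: R from 53
Insert 49: L from 53
Insert 95: R from 53 -> R from 85
Insert 76: R from 53 -> L from 85
Insert 45: L from 53 -> L from 49

In-order: [45, 49, 53, 76, 85, 95]


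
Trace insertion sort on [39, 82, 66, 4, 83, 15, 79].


Initial: [39, 82, 66, 4, 83, 15, 79]
Insert 82: [39, 82, 66, 4, 83, 15, 79]
Insert 66: [39, 66, 82, 4, 83, 15, 79]
Insert 4: [4, 39, 66, 82, 83, 15, 79]
Insert 83: [4, 39, 66, 82, 83, 15, 79]
Insert 15: [4, 15, 39, 66, 82, 83, 79]
Insert 79: [4, 15, 39, 66, 79, 82, 83]

Sorted: [4, 15, 39, 66, 79, 82, 83]


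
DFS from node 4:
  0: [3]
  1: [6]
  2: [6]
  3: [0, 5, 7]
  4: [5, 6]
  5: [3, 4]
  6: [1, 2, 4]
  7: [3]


Visit 4, push [6, 5]
Visit 5, push [3]
Visit 3, push [7, 0]
Visit 0, push []
Visit 7, push []
Visit 6, push [2, 1]
Visit 1, push []
Visit 2, push []

DFS order: [4, 5, 3, 0, 7, 6, 1, 2]


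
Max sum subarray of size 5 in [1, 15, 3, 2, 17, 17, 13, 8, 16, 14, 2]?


[0:5]: 38
[1:6]: 54
[2:7]: 52
[3:8]: 57
[4:9]: 71
[5:10]: 68
[6:11]: 53

Max: 71 at [4:9]


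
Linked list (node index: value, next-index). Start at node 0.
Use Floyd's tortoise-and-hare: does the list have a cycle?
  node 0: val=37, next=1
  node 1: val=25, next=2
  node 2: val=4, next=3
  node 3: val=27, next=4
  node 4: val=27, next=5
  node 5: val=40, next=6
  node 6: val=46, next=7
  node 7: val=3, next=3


Floyd's tortoise (slow, +1) and hare (fast, +2):
  init: slow=0, fast=0
  step 1: slow=1, fast=2
  step 2: slow=2, fast=4
  step 3: slow=3, fast=6
  step 4: slow=4, fast=3
  step 5: slow=5, fast=5
  slow == fast at node 5: cycle detected

Cycle: yes


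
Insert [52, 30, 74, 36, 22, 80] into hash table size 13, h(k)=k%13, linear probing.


Insert 52: h=0 -> slot 0
Insert 30: h=4 -> slot 4
Insert 74: h=9 -> slot 9
Insert 36: h=10 -> slot 10
Insert 22: h=9, 2 probes -> slot 11
Insert 80: h=2 -> slot 2

Table: [52, None, 80, None, 30, None, None, None, None, 74, 36, 22, None]


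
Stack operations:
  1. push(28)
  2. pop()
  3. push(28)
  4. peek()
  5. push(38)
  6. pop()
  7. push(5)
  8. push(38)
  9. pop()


push(28) -> [28]
pop()->28, []
push(28) -> [28]
peek()->28
push(38) -> [28, 38]
pop()->38, [28]
push(5) -> [28, 5]
push(38) -> [28, 5, 38]
pop()->38, [28, 5]

Final stack: [28, 5]


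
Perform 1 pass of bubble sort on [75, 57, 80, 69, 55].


Initial: [75, 57, 80, 69, 55]
Pass 1: [57, 75, 69, 55, 80] (3 swaps)

After 1 pass: [57, 75, 69, 55, 80]


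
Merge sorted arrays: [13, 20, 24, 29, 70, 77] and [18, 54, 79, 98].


Take 13 from A
Take 18 from B
Take 20 from A
Take 24 from A
Take 29 from A
Take 54 from B
Take 70 from A
Take 77 from A

Merged: [13, 18, 20, 24, 29, 54, 70, 77, 79, 98]


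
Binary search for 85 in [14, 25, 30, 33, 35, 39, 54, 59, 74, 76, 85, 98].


Step 1: lo=0, hi=11, mid=5, val=39
Step 2: lo=6, hi=11, mid=8, val=74
Step 3: lo=9, hi=11, mid=10, val=85

Found at index 10


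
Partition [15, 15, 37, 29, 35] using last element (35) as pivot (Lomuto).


Pivot: 35
  15 <= 35: advance i (no swap)
  15 <= 35: advance i (no swap)
  29 <= 35: swap -> [15, 15, 29, 37, 35]
Place pivot at 3: [15, 15, 29, 35, 37]

Partitioned: [15, 15, 29, 35, 37]


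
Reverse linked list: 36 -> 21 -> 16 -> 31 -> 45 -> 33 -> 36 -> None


Step 1: curr=36, set curr.next=prev(None) | reversed so far: 36
Step 2: curr=21, set curr.next=prev(36) | reversed so far: 21 -> 36
Step 3: curr=16, set curr.next=prev(21) | reversed so far: 16 -> 21 -> 36
Step 4: curr=31, set curr.next=prev(16) | reversed so far: 31 -> 16 -> 21 -> 36
Step 5: curr=45, set curr.next=prev(31) | reversed so far: 45 -> 31 -> 16 -> 21 -> 36
Step 6: curr=33, set curr.next=prev(45) | reversed so far: 33 -> 45 -> 31 -> 16 -> 21 -> 36
Step 7: curr=36, set curr.next=prev(33) | reversed so far: 36 -> 33 -> 45 -> 31 -> 16 -> 21 -> 36

36 -> 33 -> 45 -> 31 -> 16 -> 21 -> 36 -> None


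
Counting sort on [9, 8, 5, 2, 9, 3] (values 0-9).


Input: [9, 8, 5, 2, 9, 3]
Counts: [0, 0, 1, 1, 0, 1, 0, 0, 1, 2]

Sorted: [2, 3, 5, 8, 9, 9]


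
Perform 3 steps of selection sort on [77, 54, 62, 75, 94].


Initial: [77, 54, 62, 75, 94]
Step 1: min=54 at 1
  Swap: [54, 77, 62, 75, 94]
Step 2: min=62 at 2
  Swap: [54, 62, 77, 75, 94]
Step 3: min=75 at 3
  Swap: [54, 62, 75, 77, 94]

After 3 steps: [54, 62, 75, 77, 94]


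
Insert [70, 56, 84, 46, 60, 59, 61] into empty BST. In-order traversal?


Insert 70: root
Insert 56: L from 70
Insert 84: R from 70
Insert 46: L from 70 -> L from 56
Insert 60: L from 70 -> R from 56
Insert 59: L from 70 -> R from 56 -> L from 60
Insert 61: L from 70 -> R from 56 -> R from 60

In-order: [46, 56, 59, 60, 61, 70, 84]


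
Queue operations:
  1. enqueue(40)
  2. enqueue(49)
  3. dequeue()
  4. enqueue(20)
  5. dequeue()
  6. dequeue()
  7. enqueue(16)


enqueue(40) -> [40]
enqueue(49) -> [40, 49]
dequeue()->40, [49]
enqueue(20) -> [49, 20]
dequeue()->49, [20]
dequeue()->20, []
enqueue(16) -> [16]

Final queue: [16]


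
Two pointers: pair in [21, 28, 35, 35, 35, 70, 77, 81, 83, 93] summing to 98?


lo=0(21)+hi=9(93)=114
lo=0(21)+hi=8(83)=104
lo=0(21)+hi=7(81)=102
lo=0(21)+hi=6(77)=98

Yes: 21+77=98


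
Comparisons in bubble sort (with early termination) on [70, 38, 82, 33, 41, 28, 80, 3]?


Algorithm: bubble sort (with early termination)
Input: [70, 38, 82, 33, 41, 28, 80, 3]
Sorted: [3, 28, 33, 38, 41, 70, 80, 82]

28


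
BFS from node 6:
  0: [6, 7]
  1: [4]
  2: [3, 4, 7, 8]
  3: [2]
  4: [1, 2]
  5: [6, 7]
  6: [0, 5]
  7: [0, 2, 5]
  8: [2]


Visit 6, enqueue [0, 5]
Visit 0, enqueue [7]
Visit 5, enqueue []
Visit 7, enqueue [2]
Visit 2, enqueue [3, 4, 8]
Visit 3, enqueue []
Visit 4, enqueue [1]
Visit 8, enqueue []
Visit 1, enqueue []

BFS order: [6, 0, 5, 7, 2, 3, 4, 8, 1]


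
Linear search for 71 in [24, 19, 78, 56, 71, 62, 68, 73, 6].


i=0: 24!=71
i=1: 19!=71
i=2: 78!=71
i=3: 56!=71
i=4: 71==71 found!

Found at 4, 5 comps


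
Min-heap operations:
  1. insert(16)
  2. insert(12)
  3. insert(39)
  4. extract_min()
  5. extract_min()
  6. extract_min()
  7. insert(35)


insert(16) -> [16]
insert(12) -> [12, 16]
insert(39) -> [12, 16, 39]
extract_min()->12, [16, 39]
extract_min()->16, [39]
extract_min()->39, []
insert(35) -> [35]

Final heap: [35]


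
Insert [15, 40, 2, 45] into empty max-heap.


Insert 15: [15]
Insert 40: [40, 15]
Insert 2: [40, 15, 2]
Insert 45: [45, 40, 2, 15]

Final heap: [45, 40, 2, 15]


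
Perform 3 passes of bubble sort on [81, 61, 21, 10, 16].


Initial: [81, 61, 21, 10, 16]
Pass 1: [61, 21, 10, 16, 81] (4 swaps)
Pass 2: [21, 10, 16, 61, 81] (3 swaps)
Pass 3: [10, 16, 21, 61, 81] (2 swaps)

After 3 passes: [10, 16, 21, 61, 81]


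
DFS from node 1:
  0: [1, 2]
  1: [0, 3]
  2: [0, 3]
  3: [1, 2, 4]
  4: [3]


Visit 1, push [3, 0]
Visit 0, push [2]
Visit 2, push [3]
Visit 3, push [4]
Visit 4, push []

DFS order: [1, 0, 2, 3, 4]


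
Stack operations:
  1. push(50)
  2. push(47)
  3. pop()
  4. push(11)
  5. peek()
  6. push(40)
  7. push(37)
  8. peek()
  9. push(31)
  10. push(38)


push(50) -> [50]
push(47) -> [50, 47]
pop()->47, [50]
push(11) -> [50, 11]
peek()->11
push(40) -> [50, 11, 40]
push(37) -> [50, 11, 40, 37]
peek()->37
push(31) -> [50, 11, 40, 37, 31]
push(38) -> [50, 11, 40, 37, 31, 38]

Final stack: [50, 11, 40, 37, 31, 38]


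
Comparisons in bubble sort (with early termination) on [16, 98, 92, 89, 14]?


Algorithm: bubble sort (with early termination)
Input: [16, 98, 92, 89, 14]
Sorted: [14, 16, 89, 92, 98]

10


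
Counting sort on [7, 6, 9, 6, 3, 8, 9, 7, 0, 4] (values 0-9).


Input: [7, 6, 9, 6, 3, 8, 9, 7, 0, 4]
Counts: [1, 0, 0, 1, 1, 0, 2, 2, 1, 2]

Sorted: [0, 3, 4, 6, 6, 7, 7, 8, 9, 9]


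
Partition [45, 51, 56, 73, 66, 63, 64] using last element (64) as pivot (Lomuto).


Pivot: 64
  45 <= 64: advance i (no swap)
  51 <= 64: advance i (no swap)
  56 <= 64: advance i (no swap)
  63 <= 64: swap -> [45, 51, 56, 63, 66, 73, 64]
Place pivot at 4: [45, 51, 56, 63, 64, 73, 66]

Partitioned: [45, 51, 56, 63, 64, 73, 66]


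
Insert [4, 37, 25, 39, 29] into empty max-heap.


Insert 4: [4]
Insert 37: [37, 4]
Insert 25: [37, 4, 25]
Insert 39: [39, 37, 25, 4]
Insert 29: [39, 37, 25, 4, 29]

Final heap: [39, 37, 25, 4, 29]


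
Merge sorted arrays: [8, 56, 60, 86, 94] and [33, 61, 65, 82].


Take 8 from A
Take 33 from B
Take 56 from A
Take 60 from A
Take 61 from B
Take 65 from B
Take 82 from B

Merged: [8, 33, 56, 60, 61, 65, 82, 86, 94]


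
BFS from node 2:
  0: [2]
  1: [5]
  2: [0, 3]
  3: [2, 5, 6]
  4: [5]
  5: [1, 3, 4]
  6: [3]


Visit 2, enqueue [0, 3]
Visit 0, enqueue []
Visit 3, enqueue [5, 6]
Visit 5, enqueue [1, 4]
Visit 6, enqueue []
Visit 1, enqueue []
Visit 4, enqueue []

BFS order: [2, 0, 3, 5, 6, 1, 4]


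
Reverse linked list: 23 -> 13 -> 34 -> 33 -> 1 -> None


Step 1: curr=23, set curr.next=prev(None) | reversed so far: 23
Step 2: curr=13, set curr.next=prev(23) | reversed so far: 13 -> 23
Step 3: curr=34, set curr.next=prev(13) | reversed so far: 34 -> 13 -> 23
Step 4: curr=33, set curr.next=prev(34) | reversed so far: 33 -> 34 -> 13 -> 23
Step 5: curr=1, set curr.next=prev(33) | reversed so far: 1 -> 33 -> 34 -> 13 -> 23

1 -> 33 -> 34 -> 13 -> 23 -> None


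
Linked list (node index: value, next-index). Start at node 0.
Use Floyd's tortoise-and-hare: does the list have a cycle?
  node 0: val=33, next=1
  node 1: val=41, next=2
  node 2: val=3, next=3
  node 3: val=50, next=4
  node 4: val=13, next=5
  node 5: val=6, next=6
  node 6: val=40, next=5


Floyd's tortoise (slow, +1) and hare (fast, +2):
  init: slow=0, fast=0
  step 1: slow=1, fast=2
  step 2: slow=2, fast=4
  step 3: slow=3, fast=6
  step 4: slow=4, fast=6
  step 5: slow=5, fast=6
  step 6: slow=6, fast=6
  slow == fast at node 6: cycle detected

Cycle: yes


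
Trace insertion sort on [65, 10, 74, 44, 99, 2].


Initial: [65, 10, 74, 44, 99, 2]
Insert 10: [10, 65, 74, 44, 99, 2]
Insert 74: [10, 65, 74, 44, 99, 2]
Insert 44: [10, 44, 65, 74, 99, 2]
Insert 99: [10, 44, 65, 74, 99, 2]
Insert 2: [2, 10, 44, 65, 74, 99]

Sorted: [2, 10, 44, 65, 74, 99]


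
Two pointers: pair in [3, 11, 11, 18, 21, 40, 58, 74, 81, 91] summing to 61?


lo=0(3)+hi=9(91)=94
lo=0(3)+hi=8(81)=84
lo=0(3)+hi=7(74)=77
lo=0(3)+hi=6(58)=61

Yes: 3+58=61


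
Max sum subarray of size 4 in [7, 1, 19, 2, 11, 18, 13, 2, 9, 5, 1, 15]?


[0:4]: 29
[1:5]: 33
[2:6]: 50
[3:7]: 44
[4:8]: 44
[5:9]: 42
[6:10]: 29
[7:11]: 17
[8:12]: 30

Max: 50 at [2:6]


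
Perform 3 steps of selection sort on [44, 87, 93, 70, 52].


Initial: [44, 87, 93, 70, 52]
Step 1: min=44 at 0
  Swap: [44, 87, 93, 70, 52]
Step 2: min=52 at 4
  Swap: [44, 52, 93, 70, 87]
Step 3: min=70 at 3
  Swap: [44, 52, 70, 93, 87]

After 3 steps: [44, 52, 70, 93, 87]


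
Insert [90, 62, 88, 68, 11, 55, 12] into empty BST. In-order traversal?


Insert 90: root
Insert 62: L from 90
Insert 88: L from 90 -> R from 62
Insert 68: L from 90 -> R from 62 -> L from 88
Insert 11: L from 90 -> L from 62
Insert 55: L from 90 -> L from 62 -> R from 11
Insert 12: L from 90 -> L from 62 -> R from 11 -> L from 55

In-order: [11, 12, 55, 62, 68, 88, 90]


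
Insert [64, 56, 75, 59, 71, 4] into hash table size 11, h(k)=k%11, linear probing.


Insert 64: h=9 -> slot 9
Insert 56: h=1 -> slot 1
Insert 75: h=9, 1 probes -> slot 10
Insert 59: h=4 -> slot 4
Insert 71: h=5 -> slot 5
Insert 4: h=4, 2 probes -> slot 6

Table: [None, 56, None, None, 59, 71, 4, None, None, 64, 75]


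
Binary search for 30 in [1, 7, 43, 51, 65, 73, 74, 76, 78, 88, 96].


Step 1: lo=0, hi=10, mid=5, val=73
Step 2: lo=0, hi=4, mid=2, val=43
Step 3: lo=0, hi=1, mid=0, val=1
Step 4: lo=1, hi=1, mid=1, val=7

Not found


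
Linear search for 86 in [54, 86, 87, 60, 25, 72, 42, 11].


i=0: 54!=86
i=1: 86==86 found!

Found at 1, 2 comps


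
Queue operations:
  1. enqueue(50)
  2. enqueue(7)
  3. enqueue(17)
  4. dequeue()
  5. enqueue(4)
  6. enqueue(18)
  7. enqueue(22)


enqueue(50) -> [50]
enqueue(7) -> [50, 7]
enqueue(17) -> [50, 7, 17]
dequeue()->50, [7, 17]
enqueue(4) -> [7, 17, 4]
enqueue(18) -> [7, 17, 4, 18]
enqueue(22) -> [7, 17, 4, 18, 22]

Final queue: [7, 17, 4, 18, 22]


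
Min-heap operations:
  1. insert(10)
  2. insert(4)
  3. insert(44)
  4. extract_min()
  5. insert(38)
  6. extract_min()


insert(10) -> [10]
insert(4) -> [4, 10]
insert(44) -> [4, 10, 44]
extract_min()->4, [10, 44]
insert(38) -> [10, 44, 38]
extract_min()->10, [38, 44]

Final heap: [38, 44]


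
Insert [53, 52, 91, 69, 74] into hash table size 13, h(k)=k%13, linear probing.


Insert 53: h=1 -> slot 1
Insert 52: h=0 -> slot 0
Insert 91: h=0, 2 probes -> slot 2
Insert 69: h=4 -> slot 4
Insert 74: h=9 -> slot 9

Table: [52, 53, 91, None, 69, None, None, None, None, 74, None, None, None]


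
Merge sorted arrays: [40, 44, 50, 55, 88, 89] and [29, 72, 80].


Take 29 from B
Take 40 from A
Take 44 from A
Take 50 from A
Take 55 from A
Take 72 from B
Take 80 from B

Merged: [29, 40, 44, 50, 55, 72, 80, 88, 89]


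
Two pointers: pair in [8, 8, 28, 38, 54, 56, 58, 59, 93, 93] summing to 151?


lo=0(8)+hi=9(93)=101
lo=1(8)+hi=9(93)=101
lo=2(28)+hi=9(93)=121
lo=3(38)+hi=9(93)=131
lo=4(54)+hi=9(93)=147
lo=5(56)+hi=9(93)=149
lo=6(58)+hi=9(93)=151

Yes: 58+93=151


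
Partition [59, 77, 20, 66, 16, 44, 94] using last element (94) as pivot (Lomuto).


Pivot: 94
  59 <= 94: advance i (no swap)
  77 <= 94: advance i (no swap)
  20 <= 94: advance i (no swap)
  66 <= 94: advance i (no swap)
  16 <= 94: advance i (no swap)
  44 <= 94: advance i (no swap)
Place pivot at 6: [59, 77, 20, 66, 16, 44, 94]

Partitioned: [59, 77, 20, 66, 16, 44, 94]


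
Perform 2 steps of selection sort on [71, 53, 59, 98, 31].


Initial: [71, 53, 59, 98, 31]
Step 1: min=31 at 4
  Swap: [31, 53, 59, 98, 71]
Step 2: min=53 at 1
  Swap: [31, 53, 59, 98, 71]

After 2 steps: [31, 53, 59, 98, 71]


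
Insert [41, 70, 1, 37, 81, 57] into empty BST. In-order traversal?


Insert 41: root
Insert 70: R from 41
Insert 1: L from 41
Insert 37: L from 41 -> R from 1
Insert 81: R from 41 -> R from 70
Insert 57: R from 41 -> L from 70

In-order: [1, 37, 41, 57, 70, 81]


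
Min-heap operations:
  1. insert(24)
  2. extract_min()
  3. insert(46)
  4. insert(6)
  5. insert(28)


insert(24) -> [24]
extract_min()->24, []
insert(46) -> [46]
insert(6) -> [6, 46]
insert(28) -> [6, 46, 28]

Final heap: [6, 46, 28]


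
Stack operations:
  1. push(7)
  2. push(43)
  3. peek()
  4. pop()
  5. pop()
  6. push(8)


push(7) -> [7]
push(43) -> [7, 43]
peek()->43
pop()->43, [7]
pop()->7, []
push(8) -> [8]

Final stack: [8]


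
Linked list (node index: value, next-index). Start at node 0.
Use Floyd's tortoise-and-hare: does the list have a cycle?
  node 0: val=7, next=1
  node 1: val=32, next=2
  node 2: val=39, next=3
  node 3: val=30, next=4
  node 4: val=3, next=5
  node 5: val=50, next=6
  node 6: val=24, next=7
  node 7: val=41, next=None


Floyd's tortoise (slow, +1) and hare (fast, +2):
  init: slow=0, fast=0
  step 1: slow=1, fast=2
  step 2: slow=2, fast=4
  step 3: slow=3, fast=6
  step 4: fast 6->7->None, no cycle

Cycle: no


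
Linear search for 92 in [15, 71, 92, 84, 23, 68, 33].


i=0: 15!=92
i=1: 71!=92
i=2: 92==92 found!

Found at 2, 3 comps


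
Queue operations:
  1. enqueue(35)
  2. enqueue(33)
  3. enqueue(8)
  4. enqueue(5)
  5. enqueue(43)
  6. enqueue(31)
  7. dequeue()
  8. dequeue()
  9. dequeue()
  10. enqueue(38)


enqueue(35) -> [35]
enqueue(33) -> [35, 33]
enqueue(8) -> [35, 33, 8]
enqueue(5) -> [35, 33, 8, 5]
enqueue(43) -> [35, 33, 8, 5, 43]
enqueue(31) -> [35, 33, 8, 5, 43, 31]
dequeue()->35, [33, 8, 5, 43, 31]
dequeue()->33, [8, 5, 43, 31]
dequeue()->8, [5, 43, 31]
enqueue(38) -> [5, 43, 31, 38]

Final queue: [5, 43, 31, 38]


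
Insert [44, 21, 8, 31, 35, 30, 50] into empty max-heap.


Insert 44: [44]
Insert 21: [44, 21]
Insert 8: [44, 21, 8]
Insert 31: [44, 31, 8, 21]
Insert 35: [44, 35, 8, 21, 31]
Insert 30: [44, 35, 30, 21, 31, 8]
Insert 50: [50, 35, 44, 21, 31, 8, 30]

Final heap: [50, 35, 44, 21, 31, 8, 30]


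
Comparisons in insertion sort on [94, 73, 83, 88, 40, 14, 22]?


Algorithm: insertion sort
Input: [94, 73, 83, 88, 40, 14, 22]
Sorted: [14, 22, 40, 73, 83, 88, 94]

20


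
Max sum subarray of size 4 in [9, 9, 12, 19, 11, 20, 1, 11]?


[0:4]: 49
[1:5]: 51
[2:6]: 62
[3:7]: 51
[4:8]: 43

Max: 62 at [2:6]


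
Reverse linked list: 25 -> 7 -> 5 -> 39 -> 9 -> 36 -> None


Step 1: curr=25, set curr.next=prev(None) | reversed so far: 25
Step 2: curr=7, set curr.next=prev(25) | reversed so far: 7 -> 25
Step 3: curr=5, set curr.next=prev(7) | reversed so far: 5 -> 7 -> 25
Step 4: curr=39, set curr.next=prev(5) | reversed so far: 39 -> 5 -> 7 -> 25
Step 5: curr=9, set curr.next=prev(39) | reversed so far: 9 -> 39 -> 5 -> 7 -> 25
Step 6: curr=36, set curr.next=prev(9) | reversed so far: 36 -> 9 -> 39 -> 5 -> 7 -> 25

36 -> 9 -> 39 -> 5 -> 7 -> 25 -> None


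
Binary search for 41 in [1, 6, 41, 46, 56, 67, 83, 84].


Step 1: lo=0, hi=7, mid=3, val=46
Step 2: lo=0, hi=2, mid=1, val=6
Step 3: lo=2, hi=2, mid=2, val=41

Found at index 2


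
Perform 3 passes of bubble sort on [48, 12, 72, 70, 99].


Initial: [48, 12, 72, 70, 99]
Pass 1: [12, 48, 70, 72, 99] (2 swaps)
Pass 2: [12, 48, 70, 72, 99] (0 swaps)
Pass 3: [12, 48, 70, 72, 99] (0 swaps)

After 3 passes: [12, 48, 70, 72, 99]


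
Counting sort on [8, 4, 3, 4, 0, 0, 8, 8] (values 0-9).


Input: [8, 4, 3, 4, 0, 0, 8, 8]
Counts: [2, 0, 0, 1, 2, 0, 0, 0, 3, 0]

Sorted: [0, 0, 3, 4, 4, 8, 8, 8]


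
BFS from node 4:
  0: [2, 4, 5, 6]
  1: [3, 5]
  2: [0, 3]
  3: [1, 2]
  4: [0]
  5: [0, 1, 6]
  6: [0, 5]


Visit 4, enqueue [0]
Visit 0, enqueue [2, 5, 6]
Visit 2, enqueue [3]
Visit 5, enqueue [1]
Visit 6, enqueue []
Visit 3, enqueue []
Visit 1, enqueue []

BFS order: [4, 0, 2, 5, 6, 3, 1]


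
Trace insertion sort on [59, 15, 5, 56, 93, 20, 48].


Initial: [59, 15, 5, 56, 93, 20, 48]
Insert 15: [15, 59, 5, 56, 93, 20, 48]
Insert 5: [5, 15, 59, 56, 93, 20, 48]
Insert 56: [5, 15, 56, 59, 93, 20, 48]
Insert 93: [5, 15, 56, 59, 93, 20, 48]
Insert 20: [5, 15, 20, 56, 59, 93, 48]
Insert 48: [5, 15, 20, 48, 56, 59, 93]

Sorted: [5, 15, 20, 48, 56, 59, 93]


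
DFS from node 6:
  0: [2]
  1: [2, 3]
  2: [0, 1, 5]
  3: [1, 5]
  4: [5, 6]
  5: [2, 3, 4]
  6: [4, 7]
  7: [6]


Visit 6, push [7, 4]
Visit 4, push [5]
Visit 5, push [3, 2]
Visit 2, push [1, 0]
Visit 0, push []
Visit 1, push [3]
Visit 3, push []
Visit 7, push []

DFS order: [6, 4, 5, 2, 0, 1, 3, 7]


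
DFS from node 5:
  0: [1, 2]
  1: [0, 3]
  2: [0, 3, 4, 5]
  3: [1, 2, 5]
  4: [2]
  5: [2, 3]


Visit 5, push [3, 2]
Visit 2, push [4, 3, 0]
Visit 0, push [1]
Visit 1, push [3]
Visit 3, push []
Visit 4, push []

DFS order: [5, 2, 0, 1, 3, 4]


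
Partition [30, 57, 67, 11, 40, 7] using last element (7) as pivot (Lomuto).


Pivot: 7
Place pivot at 0: [7, 57, 67, 11, 40, 30]

Partitioned: [7, 57, 67, 11, 40, 30]


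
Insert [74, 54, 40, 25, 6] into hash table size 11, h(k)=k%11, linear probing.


Insert 74: h=8 -> slot 8
Insert 54: h=10 -> slot 10
Insert 40: h=7 -> slot 7
Insert 25: h=3 -> slot 3
Insert 6: h=6 -> slot 6

Table: [None, None, None, 25, None, None, 6, 40, 74, None, 54]


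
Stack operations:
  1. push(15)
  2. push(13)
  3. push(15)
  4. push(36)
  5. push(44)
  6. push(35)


push(15) -> [15]
push(13) -> [15, 13]
push(15) -> [15, 13, 15]
push(36) -> [15, 13, 15, 36]
push(44) -> [15, 13, 15, 36, 44]
push(35) -> [15, 13, 15, 36, 44, 35]

Final stack: [15, 13, 15, 36, 44, 35]


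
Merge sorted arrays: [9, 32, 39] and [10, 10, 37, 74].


Take 9 from A
Take 10 from B
Take 10 from B
Take 32 from A
Take 37 from B
Take 39 from A

Merged: [9, 10, 10, 32, 37, 39, 74]


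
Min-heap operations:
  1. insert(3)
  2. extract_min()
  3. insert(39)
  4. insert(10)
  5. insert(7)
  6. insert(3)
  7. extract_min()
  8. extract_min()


insert(3) -> [3]
extract_min()->3, []
insert(39) -> [39]
insert(10) -> [10, 39]
insert(7) -> [7, 39, 10]
insert(3) -> [3, 7, 10, 39]
extract_min()->3, [7, 39, 10]
extract_min()->7, [10, 39]

Final heap: [10, 39]


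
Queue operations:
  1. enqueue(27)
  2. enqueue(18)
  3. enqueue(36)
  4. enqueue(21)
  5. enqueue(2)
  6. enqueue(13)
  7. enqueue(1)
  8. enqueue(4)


enqueue(27) -> [27]
enqueue(18) -> [27, 18]
enqueue(36) -> [27, 18, 36]
enqueue(21) -> [27, 18, 36, 21]
enqueue(2) -> [27, 18, 36, 21, 2]
enqueue(13) -> [27, 18, 36, 21, 2, 13]
enqueue(1) -> [27, 18, 36, 21, 2, 13, 1]
enqueue(4) -> [27, 18, 36, 21, 2, 13, 1, 4]

Final queue: [27, 18, 36, 21, 2, 13, 1, 4]


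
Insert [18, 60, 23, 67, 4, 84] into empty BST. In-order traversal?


Insert 18: root
Insert 60: R from 18
Insert 23: R from 18 -> L from 60
Insert 67: R from 18 -> R from 60
Insert 4: L from 18
Insert 84: R from 18 -> R from 60 -> R from 67

In-order: [4, 18, 23, 60, 67, 84]


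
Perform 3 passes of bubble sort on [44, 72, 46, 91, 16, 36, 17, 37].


Initial: [44, 72, 46, 91, 16, 36, 17, 37]
Pass 1: [44, 46, 72, 16, 36, 17, 37, 91] (5 swaps)
Pass 2: [44, 46, 16, 36, 17, 37, 72, 91] (4 swaps)
Pass 3: [44, 16, 36, 17, 37, 46, 72, 91] (4 swaps)

After 3 passes: [44, 16, 36, 17, 37, 46, 72, 91]


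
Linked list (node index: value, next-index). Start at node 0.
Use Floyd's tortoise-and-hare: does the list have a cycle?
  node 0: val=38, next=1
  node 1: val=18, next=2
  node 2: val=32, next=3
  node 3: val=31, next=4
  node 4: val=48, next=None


Floyd's tortoise (slow, +1) and hare (fast, +2):
  init: slow=0, fast=0
  step 1: slow=1, fast=2
  step 2: slow=2, fast=4
  step 3: fast -> None, no cycle

Cycle: no


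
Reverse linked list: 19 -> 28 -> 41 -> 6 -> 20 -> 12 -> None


Step 1: curr=19, set curr.next=prev(None) | reversed so far: 19
Step 2: curr=28, set curr.next=prev(19) | reversed so far: 28 -> 19
Step 3: curr=41, set curr.next=prev(28) | reversed so far: 41 -> 28 -> 19
Step 4: curr=6, set curr.next=prev(41) | reversed so far: 6 -> 41 -> 28 -> 19
Step 5: curr=20, set curr.next=prev(6) | reversed so far: 20 -> 6 -> 41 -> 28 -> 19
Step 6: curr=12, set curr.next=prev(20) | reversed so far: 12 -> 20 -> 6 -> 41 -> 28 -> 19

12 -> 20 -> 6 -> 41 -> 28 -> 19 -> None


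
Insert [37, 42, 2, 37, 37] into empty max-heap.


Insert 37: [37]
Insert 42: [42, 37]
Insert 2: [42, 37, 2]
Insert 37: [42, 37, 2, 37]
Insert 37: [42, 37, 2, 37, 37]

Final heap: [42, 37, 2, 37, 37]


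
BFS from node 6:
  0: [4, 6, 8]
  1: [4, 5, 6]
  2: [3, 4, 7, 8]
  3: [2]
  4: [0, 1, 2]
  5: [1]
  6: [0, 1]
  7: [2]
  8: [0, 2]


Visit 6, enqueue [0, 1]
Visit 0, enqueue [4, 8]
Visit 1, enqueue [5]
Visit 4, enqueue [2]
Visit 8, enqueue []
Visit 5, enqueue []
Visit 2, enqueue [3, 7]
Visit 3, enqueue []
Visit 7, enqueue []

BFS order: [6, 0, 1, 4, 8, 5, 2, 3, 7]


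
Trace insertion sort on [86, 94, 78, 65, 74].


Initial: [86, 94, 78, 65, 74]
Insert 94: [86, 94, 78, 65, 74]
Insert 78: [78, 86, 94, 65, 74]
Insert 65: [65, 78, 86, 94, 74]
Insert 74: [65, 74, 78, 86, 94]

Sorted: [65, 74, 78, 86, 94]


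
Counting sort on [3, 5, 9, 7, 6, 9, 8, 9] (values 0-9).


Input: [3, 5, 9, 7, 6, 9, 8, 9]
Counts: [0, 0, 0, 1, 0, 1, 1, 1, 1, 3]

Sorted: [3, 5, 6, 7, 8, 9, 9, 9]


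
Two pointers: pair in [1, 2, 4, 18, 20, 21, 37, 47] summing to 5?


lo=0(1)+hi=7(47)=48
lo=0(1)+hi=6(37)=38
lo=0(1)+hi=5(21)=22
lo=0(1)+hi=4(20)=21
lo=0(1)+hi=3(18)=19
lo=0(1)+hi=2(4)=5

Yes: 1+4=5


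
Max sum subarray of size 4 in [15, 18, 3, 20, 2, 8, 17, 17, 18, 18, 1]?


[0:4]: 56
[1:5]: 43
[2:6]: 33
[3:7]: 47
[4:8]: 44
[5:9]: 60
[6:10]: 70
[7:11]: 54

Max: 70 at [6:10]


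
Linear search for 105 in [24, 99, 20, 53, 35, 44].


i=0: 24!=105
i=1: 99!=105
i=2: 20!=105
i=3: 53!=105
i=4: 35!=105
i=5: 44!=105

Not found, 6 comps


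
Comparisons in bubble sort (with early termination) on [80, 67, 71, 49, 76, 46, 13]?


Algorithm: bubble sort (with early termination)
Input: [80, 67, 71, 49, 76, 46, 13]
Sorted: [13, 46, 49, 67, 71, 76, 80]

21


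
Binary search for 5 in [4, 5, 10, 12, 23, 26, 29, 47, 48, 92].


Step 1: lo=0, hi=9, mid=4, val=23
Step 2: lo=0, hi=3, mid=1, val=5

Found at index 1


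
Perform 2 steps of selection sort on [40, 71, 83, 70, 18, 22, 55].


Initial: [40, 71, 83, 70, 18, 22, 55]
Step 1: min=18 at 4
  Swap: [18, 71, 83, 70, 40, 22, 55]
Step 2: min=22 at 5
  Swap: [18, 22, 83, 70, 40, 71, 55]

After 2 steps: [18, 22, 83, 70, 40, 71, 55]


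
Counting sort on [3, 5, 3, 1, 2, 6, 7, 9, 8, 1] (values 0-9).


Input: [3, 5, 3, 1, 2, 6, 7, 9, 8, 1]
Counts: [0, 2, 1, 2, 0, 1, 1, 1, 1, 1]

Sorted: [1, 1, 2, 3, 3, 5, 6, 7, 8, 9]


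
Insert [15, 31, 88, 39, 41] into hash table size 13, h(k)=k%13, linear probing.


Insert 15: h=2 -> slot 2
Insert 31: h=5 -> slot 5
Insert 88: h=10 -> slot 10
Insert 39: h=0 -> slot 0
Insert 41: h=2, 1 probes -> slot 3

Table: [39, None, 15, 41, None, 31, None, None, None, None, 88, None, None]


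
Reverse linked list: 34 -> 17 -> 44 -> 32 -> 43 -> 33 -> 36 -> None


Step 1: curr=34, set curr.next=prev(None) | reversed so far: 34
Step 2: curr=17, set curr.next=prev(34) | reversed so far: 17 -> 34
Step 3: curr=44, set curr.next=prev(17) | reversed so far: 44 -> 17 -> 34
Step 4: curr=32, set curr.next=prev(44) | reversed so far: 32 -> 44 -> 17 -> 34
Step 5: curr=43, set curr.next=prev(32) | reversed so far: 43 -> 32 -> 44 -> 17 -> 34
Step 6: curr=33, set curr.next=prev(43) | reversed so far: 33 -> 43 -> 32 -> 44 -> 17 -> 34
Step 7: curr=36, set curr.next=prev(33) | reversed so far: 36 -> 33 -> 43 -> 32 -> 44 -> 17 -> 34

36 -> 33 -> 43 -> 32 -> 44 -> 17 -> 34 -> None
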